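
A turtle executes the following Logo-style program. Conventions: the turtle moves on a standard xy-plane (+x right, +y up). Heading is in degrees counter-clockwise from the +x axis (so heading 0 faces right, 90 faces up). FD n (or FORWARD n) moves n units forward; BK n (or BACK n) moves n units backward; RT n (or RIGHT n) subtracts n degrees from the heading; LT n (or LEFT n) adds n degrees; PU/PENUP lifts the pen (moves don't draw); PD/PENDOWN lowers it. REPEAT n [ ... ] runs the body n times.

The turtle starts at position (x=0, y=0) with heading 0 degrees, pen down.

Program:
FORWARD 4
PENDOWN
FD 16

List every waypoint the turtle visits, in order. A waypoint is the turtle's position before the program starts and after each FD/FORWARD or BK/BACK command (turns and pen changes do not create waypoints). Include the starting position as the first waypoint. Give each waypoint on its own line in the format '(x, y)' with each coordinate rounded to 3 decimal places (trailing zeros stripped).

Executing turtle program step by step:
Start: pos=(0,0), heading=0, pen down
FD 4: (0,0) -> (4,0) [heading=0, draw]
PD: pen down
FD 16: (4,0) -> (20,0) [heading=0, draw]
Final: pos=(20,0), heading=0, 2 segment(s) drawn
Waypoints (3 total):
(0, 0)
(4, 0)
(20, 0)

Answer: (0, 0)
(4, 0)
(20, 0)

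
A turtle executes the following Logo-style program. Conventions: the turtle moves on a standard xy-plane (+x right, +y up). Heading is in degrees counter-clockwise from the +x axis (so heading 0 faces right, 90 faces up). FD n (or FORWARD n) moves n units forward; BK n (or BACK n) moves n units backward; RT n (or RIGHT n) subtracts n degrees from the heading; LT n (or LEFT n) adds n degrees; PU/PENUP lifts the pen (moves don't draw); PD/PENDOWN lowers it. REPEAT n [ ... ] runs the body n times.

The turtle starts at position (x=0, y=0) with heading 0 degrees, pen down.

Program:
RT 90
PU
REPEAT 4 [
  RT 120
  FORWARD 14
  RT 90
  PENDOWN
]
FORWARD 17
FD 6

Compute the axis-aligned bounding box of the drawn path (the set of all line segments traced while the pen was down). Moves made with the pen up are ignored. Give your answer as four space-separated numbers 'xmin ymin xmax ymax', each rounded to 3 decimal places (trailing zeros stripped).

Executing turtle program step by step:
Start: pos=(0,0), heading=0, pen down
RT 90: heading 0 -> 270
PU: pen up
REPEAT 4 [
  -- iteration 1/4 --
  RT 120: heading 270 -> 150
  FD 14: (0,0) -> (-12.124,7) [heading=150, move]
  RT 90: heading 150 -> 60
  PD: pen down
  -- iteration 2/4 --
  RT 120: heading 60 -> 300
  FD 14: (-12.124,7) -> (-5.124,-5.124) [heading=300, draw]
  RT 90: heading 300 -> 210
  PD: pen down
  -- iteration 3/4 --
  RT 120: heading 210 -> 90
  FD 14: (-5.124,-5.124) -> (-5.124,8.876) [heading=90, draw]
  RT 90: heading 90 -> 0
  PD: pen down
  -- iteration 4/4 --
  RT 120: heading 0 -> 240
  FD 14: (-5.124,8.876) -> (-12.124,-3.249) [heading=240, draw]
  RT 90: heading 240 -> 150
  PD: pen down
]
FD 17: (-12.124,-3.249) -> (-26.847,5.251) [heading=150, draw]
FD 6: (-26.847,5.251) -> (-32.043,8.251) [heading=150, draw]
Final: pos=(-32.043,8.251), heading=150, 5 segment(s) drawn

Segment endpoints: x in {-32.043, -26.847, -12.124, -12.124, -5.124, -5.124}, y in {-5.124, -3.249, 5.251, 7, 8.251, 8.876}
xmin=-32.043, ymin=-5.124, xmax=-5.124, ymax=8.876

Answer: -32.043 -5.124 -5.124 8.876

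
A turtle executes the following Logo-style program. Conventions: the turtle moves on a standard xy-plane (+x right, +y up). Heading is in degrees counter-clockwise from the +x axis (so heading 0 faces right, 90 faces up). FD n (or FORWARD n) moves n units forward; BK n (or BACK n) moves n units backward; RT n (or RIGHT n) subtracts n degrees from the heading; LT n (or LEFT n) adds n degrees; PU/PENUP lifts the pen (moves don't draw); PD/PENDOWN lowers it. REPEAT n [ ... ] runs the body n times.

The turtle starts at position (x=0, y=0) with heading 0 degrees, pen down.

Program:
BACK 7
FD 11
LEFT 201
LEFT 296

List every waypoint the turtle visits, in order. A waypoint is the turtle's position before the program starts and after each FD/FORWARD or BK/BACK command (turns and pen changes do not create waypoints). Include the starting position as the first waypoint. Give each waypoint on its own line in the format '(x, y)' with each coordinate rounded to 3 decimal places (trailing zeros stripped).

Answer: (0, 0)
(-7, 0)
(4, 0)

Derivation:
Executing turtle program step by step:
Start: pos=(0,0), heading=0, pen down
BK 7: (0,0) -> (-7,0) [heading=0, draw]
FD 11: (-7,0) -> (4,0) [heading=0, draw]
LT 201: heading 0 -> 201
LT 296: heading 201 -> 137
Final: pos=(4,0), heading=137, 2 segment(s) drawn
Waypoints (3 total):
(0, 0)
(-7, 0)
(4, 0)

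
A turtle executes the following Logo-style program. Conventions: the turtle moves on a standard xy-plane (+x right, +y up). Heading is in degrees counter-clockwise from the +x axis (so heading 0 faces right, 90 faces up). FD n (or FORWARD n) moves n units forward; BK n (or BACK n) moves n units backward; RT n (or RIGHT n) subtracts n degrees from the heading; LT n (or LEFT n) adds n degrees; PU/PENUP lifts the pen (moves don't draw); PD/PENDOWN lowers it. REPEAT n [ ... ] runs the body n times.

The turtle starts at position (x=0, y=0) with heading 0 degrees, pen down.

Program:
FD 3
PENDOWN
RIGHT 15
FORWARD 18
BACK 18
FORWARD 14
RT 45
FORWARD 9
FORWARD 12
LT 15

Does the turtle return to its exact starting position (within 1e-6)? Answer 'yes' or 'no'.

Answer: no

Derivation:
Executing turtle program step by step:
Start: pos=(0,0), heading=0, pen down
FD 3: (0,0) -> (3,0) [heading=0, draw]
PD: pen down
RT 15: heading 0 -> 345
FD 18: (3,0) -> (20.387,-4.659) [heading=345, draw]
BK 18: (20.387,-4.659) -> (3,0) [heading=345, draw]
FD 14: (3,0) -> (16.523,-3.623) [heading=345, draw]
RT 45: heading 345 -> 300
FD 9: (16.523,-3.623) -> (21.023,-11.418) [heading=300, draw]
FD 12: (21.023,-11.418) -> (27.023,-21.81) [heading=300, draw]
LT 15: heading 300 -> 315
Final: pos=(27.023,-21.81), heading=315, 6 segment(s) drawn

Start position: (0, 0)
Final position: (27.023, -21.81)
Distance = 34.726; >= 1e-6 -> NOT closed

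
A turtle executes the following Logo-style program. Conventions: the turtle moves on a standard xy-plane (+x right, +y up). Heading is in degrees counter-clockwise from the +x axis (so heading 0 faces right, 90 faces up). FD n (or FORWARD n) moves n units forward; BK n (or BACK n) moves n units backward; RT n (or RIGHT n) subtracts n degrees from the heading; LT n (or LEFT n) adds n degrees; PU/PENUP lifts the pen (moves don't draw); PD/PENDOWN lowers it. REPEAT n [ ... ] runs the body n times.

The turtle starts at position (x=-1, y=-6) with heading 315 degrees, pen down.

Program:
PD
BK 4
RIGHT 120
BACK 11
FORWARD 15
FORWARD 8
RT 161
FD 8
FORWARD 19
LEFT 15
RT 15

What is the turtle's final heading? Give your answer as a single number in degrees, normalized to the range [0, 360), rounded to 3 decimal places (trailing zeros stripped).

Answer: 34

Derivation:
Executing turtle program step by step:
Start: pos=(-1,-6), heading=315, pen down
PD: pen down
BK 4: (-1,-6) -> (-3.828,-3.172) [heading=315, draw]
RT 120: heading 315 -> 195
BK 11: (-3.828,-3.172) -> (6.797,-0.325) [heading=195, draw]
FD 15: (6.797,-0.325) -> (-7.692,-4.207) [heading=195, draw]
FD 8: (-7.692,-4.207) -> (-15.42,-6.277) [heading=195, draw]
RT 161: heading 195 -> 34
FD 8: (-15.42,-6.277) -> (-8.787,-1.804) [heading=34, draw]
FD 19: (-8.787,-1.804) -> (6.964,8.821) [heading=34, draw]
LT 15: heading 34 -> 49
RT 15: heading 49 -> 34
Final: pos=(6.964,8.821), heading=34, 6 segment(s) drawn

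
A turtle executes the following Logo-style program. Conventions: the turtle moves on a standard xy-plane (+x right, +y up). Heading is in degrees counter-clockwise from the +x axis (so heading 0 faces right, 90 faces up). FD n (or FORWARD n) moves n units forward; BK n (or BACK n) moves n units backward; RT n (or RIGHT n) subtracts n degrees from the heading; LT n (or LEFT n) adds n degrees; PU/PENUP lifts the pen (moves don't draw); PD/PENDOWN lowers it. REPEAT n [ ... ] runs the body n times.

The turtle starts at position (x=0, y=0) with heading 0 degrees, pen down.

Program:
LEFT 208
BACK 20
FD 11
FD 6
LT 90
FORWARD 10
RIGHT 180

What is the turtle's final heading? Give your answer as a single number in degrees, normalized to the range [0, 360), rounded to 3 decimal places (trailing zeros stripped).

Answer: 118

Derivation:
Executing turtle program step by step:
Start: pos=(0,0), heading=0, pen down
LT 208: heading 0 -> 208
BK 20: (0,0) -> (17.659,9.389) [heading=208, draw]
FD 11: (17.659,9.389) -> (7.947,4.225) [heading=208, draw]
FD 6: (7.947,4.225) -> (2.649,1.408) [heading=208, draw]
LT 90: heading 208 -> 298
FD 10: (2.649,1.408) -> (7.344,-7.421) [heading=298, draw]
RT 180: heading 298 -> 118
Final: pos=(7.344,-7.421), heading=118, 4 segment(s) drawn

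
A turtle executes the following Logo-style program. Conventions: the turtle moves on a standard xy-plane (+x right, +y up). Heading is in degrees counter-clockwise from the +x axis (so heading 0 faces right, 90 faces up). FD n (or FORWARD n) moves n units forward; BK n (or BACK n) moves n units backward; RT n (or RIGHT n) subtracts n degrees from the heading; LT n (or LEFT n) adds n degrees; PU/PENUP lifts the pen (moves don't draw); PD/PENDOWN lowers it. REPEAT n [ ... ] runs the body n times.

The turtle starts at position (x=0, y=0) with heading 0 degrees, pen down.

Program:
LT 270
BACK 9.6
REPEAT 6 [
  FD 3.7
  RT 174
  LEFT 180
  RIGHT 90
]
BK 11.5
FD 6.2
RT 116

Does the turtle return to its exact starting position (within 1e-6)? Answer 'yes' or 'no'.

Answer: no

Derivation:
Executing turtle program step by step:
Start: pos=(0,0), heading=0, pen down
LT 270: heading 0 -> 270
BK 9.6: (0,0) -> (0,9.6) [heading=270, draw]
REPEAT 6 [
  -- iteration 1/6 --
  FD 3.7: (0,9.6) -> (0,5.9) [heading=270, draw]
  RT 174: heading 270 -> 96
  LT 180: heading 96 -> 276
  RT 90: heading 276 -> 186
  -- iteration 2/6 --
  FD 3.7: (0,5.9) -> (-3.68,5.513) [heading=186, draw]
  RT 174: heading 186 -> 12
  LT 180: heading 12 -> 192
  RT 90: heading 192 -> 102
  -- iteration 3/6 --
  FD 3.7: (-3.68,5.513) -> (-4.449,9.132) [heading=102, draw]
  RT 174: heading 102 -> 288
  LT 180: heading 288 -> 108
  RT 90: heading 108 -> 18
  -- iteration 4/6 --
  FD 3.7: (-4.449,9.132) -> (-0.93,10.276) [heading=18, draw]
  RT 174: heading 18 -> 204
  LT 180: heading 204 -> 24
  RT 90: heading 24 -> 294
  -- iteration 5/6 --
  FD 3.7: (-0.93,10.276) -> (0.575,6.896) [heading=294, draw]
  RT 174: heading 294 -> 120
  LT 180: heading 120 -> 300
  RT 90: heading 300 -> 210
  -- iteration 6/6 --
  FD 3.7: (0.575,6.896) -> (-2.629,5.046) [heading=210, draw]
  RT 174: heading 210 -> 36
  LT 180: heading 36 -> 216
  RT 90: heading 216 -> 126
]
BK 11.5: (-2.629,5.046) -> (4.13,-4.258) [heading=126, draw]
FD 6.2: (4.13,-4.258) -> (0.486,0.758) [heading=126, draw]
RT 116: heading 126 -> 10
Final: pos=(0.486,0.758), heading=10, 9 segment(s) drawn

Start position: (0, 0)
Final position: (0.486, 0.758)
Distance = 0.9; >= 1e-6 -> NOT closed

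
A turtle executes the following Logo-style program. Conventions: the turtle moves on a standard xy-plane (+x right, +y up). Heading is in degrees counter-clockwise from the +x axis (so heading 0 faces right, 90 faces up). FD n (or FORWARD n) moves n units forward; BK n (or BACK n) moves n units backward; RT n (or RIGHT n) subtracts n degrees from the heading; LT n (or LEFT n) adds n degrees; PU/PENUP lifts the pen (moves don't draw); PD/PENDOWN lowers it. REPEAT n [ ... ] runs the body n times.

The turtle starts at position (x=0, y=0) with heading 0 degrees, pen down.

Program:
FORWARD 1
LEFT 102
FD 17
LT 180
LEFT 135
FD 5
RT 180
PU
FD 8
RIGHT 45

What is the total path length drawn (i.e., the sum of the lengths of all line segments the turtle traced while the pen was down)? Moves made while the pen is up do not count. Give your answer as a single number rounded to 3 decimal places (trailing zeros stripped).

Answer: 23

Derivation:
Executing turtle program step by step:
Start: pos=(0,0), heading=0, pen down
FD 1: (0,0) -> (1,0) [heading=0, draw]
LT 102: heading 0 -> 102
FD 17: (1,0) -> (-2.534,16.629) [heading=102, draw]
LT 180: heading 102 -> 282
LT 135: heading 282 -> 57
FD 5: (-2.534,16.629) -> (0.189,20.822) [heading=57, draw]
RT 180: heading 57 -> 237
PU: pen up
FD 8: (0.189,20.822) -> (-4.168,14.112) [heading=237, move]
RT 45: heading 237 -> 192
Final: pos=(-4.168,14.112), heading=192, 3 segment(s) drawn

Segment lengths:
  seg 1: (0,0) -> (1,0), length = 1
  seg 2: (1,0) -> (-2.534,16.629), length = 17
  seg 3: (-2.534,16.629) -> (0.189,20.822), length = 5
Total = 23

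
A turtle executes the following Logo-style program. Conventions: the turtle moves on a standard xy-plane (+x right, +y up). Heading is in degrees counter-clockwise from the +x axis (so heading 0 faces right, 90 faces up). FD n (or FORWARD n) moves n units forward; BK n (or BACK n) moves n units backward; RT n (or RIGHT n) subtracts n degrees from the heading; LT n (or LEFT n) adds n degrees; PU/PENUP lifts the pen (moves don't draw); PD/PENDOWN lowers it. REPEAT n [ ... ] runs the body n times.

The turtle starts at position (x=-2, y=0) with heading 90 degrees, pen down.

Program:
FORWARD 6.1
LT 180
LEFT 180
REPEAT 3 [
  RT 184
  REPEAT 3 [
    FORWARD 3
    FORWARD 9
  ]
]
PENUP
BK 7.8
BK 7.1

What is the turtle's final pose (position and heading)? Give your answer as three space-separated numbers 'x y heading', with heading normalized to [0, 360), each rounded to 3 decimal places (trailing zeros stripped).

Executing turtle program step by step:
Start: pos=(-2,0), heading=90, pen down
FD 6.1: (-2,0) -> (-2,6.1) [heading=90, draw]
LT 180: heading 90 -> 270
LT 180: heading 270 -> 90
REPEAT 3 [
  -- iteration 1/3 --
  RT 184: heading 90 -> 266
  REPEAT 3 [
    -- iteration 1/3 --
    FD 3: (-2,6.1) -> (-2.209,3.107) [heading=266, draw]
    FD 9: (-2.209,3.107) -> (-2.837,-5.871) [heading=266, draw]
    -- iteration 2/3 --
    FD 3: (-2.837,-5.871) -> (-3.046,-8.863) [heading=266, draw]
    FD 9: (-3.046,-8.863) -> (-3.674,-17.842) [heading=266, draw]
    -- iteration 3/3 --
    FD 3: (-3.674,-17.842) -> (-3.883,-20.834) [heading=266, draw]
    FD 9: (-3.883,-20.834) -> (-4.511,-29.812) [heading=266, draw]
  ]
  -- iteration 2/3 --
  RT 184: heading 266 -> 82
  REPEAT 3 [
    -- iteration 1/3 --
    FD 3: (-4.511,-29.812) -> (-4.094,-26.842) [heading=82, draw]
    FD 9: (-4.094,-26.842) -> (-2.841,-17.929) [heading=82, draw]
    -- iteration 2/3 --
    FD 3: (-2.841,-17.929) -> (-2.424,-14.958) [heading=82, draw]
    FD 9: (-2.424,-14.958) -> (-1.171,-6.046) [heading=82, draw]
    -- iteration 3/3 --
    FD 3: (-1.171,-6.046) -> (-0.754,-3.075) [heading=82, draw]
    FD 9: (-0.754,-3.075) -> (0.499,5.837) [heading=82, draw]
  ]
  -- iteration 3/3 --
  RT 184: heading 82 -> 258
  REPEAT 3 [
    -- iteration 1/3 --
    FD 3: (0.499,5.837) -> (-0.125,2.903) [heading=258, draw]
    FD 9: (-0.125,2.903) -> (-1.996,-5.9) [heading=258, draw]
    -- iteration 2/3 --
    FD 3: (-1.996,-5.9) -> (-2.62,-8.835) [heading=258, draw]
    FD 9: (-2.62,-8.835) -> (-4.491,-17.638) [heading=258, draw]
    -- iteration 3/3 --
    FD 3: (-4.491,-17.638) -> (-5.115,-20.573) [heading=258, draw]
    FD 9: (-5.115,-20.573) -> (-6.986,-29.376) [heading=258, draw]
  ]
]
PU: pen up
BK 7.8: (-6.986,-29.376) -> (-5.364,-21.746) [heading=258, move]
BK 7.1: (-5.364,-21.746) -> (-3.888,-14.802) [heading=258, move]
Final: pos=(-3.888,-14.802), heading=258, 19 segment(s) drawn

Answer: -3.888 -14.802 258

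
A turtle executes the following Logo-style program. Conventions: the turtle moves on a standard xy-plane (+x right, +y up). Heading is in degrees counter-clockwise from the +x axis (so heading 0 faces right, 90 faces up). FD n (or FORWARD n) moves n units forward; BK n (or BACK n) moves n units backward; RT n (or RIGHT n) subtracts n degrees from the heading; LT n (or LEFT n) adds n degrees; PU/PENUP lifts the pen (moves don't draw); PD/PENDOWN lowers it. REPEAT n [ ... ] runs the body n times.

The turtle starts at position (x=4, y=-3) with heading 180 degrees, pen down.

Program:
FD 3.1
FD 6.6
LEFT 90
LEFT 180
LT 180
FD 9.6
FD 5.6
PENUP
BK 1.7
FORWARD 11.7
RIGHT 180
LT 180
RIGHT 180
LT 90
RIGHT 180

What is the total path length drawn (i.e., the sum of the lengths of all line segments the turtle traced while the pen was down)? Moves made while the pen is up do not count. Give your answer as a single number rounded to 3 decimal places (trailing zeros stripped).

Answer: 24.9

Derivation:
Executing turtle program step by step:
Start: pos=(4,-3), heading=180, pen down
FD 3.1: (4,-3) -> (0.9,-3) [heading=180, draw]
FD 6.6: (0.9,-3) -> (-5.7,-3) [heading=180, draw]
LT 90: heading 180 -> 270
LT 180: heading 270 -> 90
LT 180: heading 90 -> 270
FD 9.6: (-5.7,-3) -> (-5.7,-12.6) [heading=270, draw]
FD 5.6: (-5.7,-12.6) -> (-5.7,-18.2) [heading=270, draw]
PU: pen up
BK 1.7: (-5.7,-18.2) -> (-5.7,-16.5) [heading=270, move]
FD 11.7: (-5.7,-16.5) -> (-5.7,-28.2) [heading=270, move]
RT 180: heading 270 -> 90
LT 180: heading 90 -> 270
RT 180: heading 270 -> 90
LT 90: heading 90 -> 180
RT 180: heading 180 -> 0
Final: pos=(-5.7,-28.2), heading=0, 4 segment(s) drawn

Segment lengths:
  seg 1: (4,-3) -> (0.9,-3), length = 3.1
  seg 2: (0.9,-3) -> (-5.7,-3), length = 6.6
  seg 3: (-5.7,-3) -> (-5.7,-12.6), length = 9.6
  seg 4: (-5.7,-12.6) -> (-5.7,-18.2), length = 5.6
Total = 24.9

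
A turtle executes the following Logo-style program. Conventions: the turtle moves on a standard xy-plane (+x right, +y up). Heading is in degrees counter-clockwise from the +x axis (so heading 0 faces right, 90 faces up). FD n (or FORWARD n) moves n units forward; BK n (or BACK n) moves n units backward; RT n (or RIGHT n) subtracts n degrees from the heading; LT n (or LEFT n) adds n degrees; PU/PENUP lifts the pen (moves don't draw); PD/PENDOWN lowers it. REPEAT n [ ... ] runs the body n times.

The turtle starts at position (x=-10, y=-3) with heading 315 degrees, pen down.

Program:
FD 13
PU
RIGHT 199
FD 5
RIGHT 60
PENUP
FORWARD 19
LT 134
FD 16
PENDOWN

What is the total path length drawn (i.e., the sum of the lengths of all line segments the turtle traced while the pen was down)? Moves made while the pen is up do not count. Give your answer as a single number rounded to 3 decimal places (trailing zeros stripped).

Answer: 13

Derivation:
Executing turtle program step by step:
Start: pos=(-10,-3), heading=315, pen down
FD 13: (-10,-3) -> (-0.808,-12.192) [heading=315, draw]
PU: pen up
RT 199: heading 315 -> 116
FD 5: (-0.808,-12.192) -> (-2.999,-7.698) [heading=116, move]
RT 60: heading 116 -> 56
PU: pen up
FD 19: (-2.999,-7.698) -> (7.625,8.053) [heading=56, move]
LT 134: heading 56 -> 190
FD 16: (7.625,8.053) -> (-8.132,5.275) [heading=190, move]
PD: pen down
Final: pos=(-8.132,5.275), heading=190, 1 segment(s) drawn

Segment lengths:
  seg 1: (-10,-3) -> (-0.808,-12.192), length = 13
Total = 13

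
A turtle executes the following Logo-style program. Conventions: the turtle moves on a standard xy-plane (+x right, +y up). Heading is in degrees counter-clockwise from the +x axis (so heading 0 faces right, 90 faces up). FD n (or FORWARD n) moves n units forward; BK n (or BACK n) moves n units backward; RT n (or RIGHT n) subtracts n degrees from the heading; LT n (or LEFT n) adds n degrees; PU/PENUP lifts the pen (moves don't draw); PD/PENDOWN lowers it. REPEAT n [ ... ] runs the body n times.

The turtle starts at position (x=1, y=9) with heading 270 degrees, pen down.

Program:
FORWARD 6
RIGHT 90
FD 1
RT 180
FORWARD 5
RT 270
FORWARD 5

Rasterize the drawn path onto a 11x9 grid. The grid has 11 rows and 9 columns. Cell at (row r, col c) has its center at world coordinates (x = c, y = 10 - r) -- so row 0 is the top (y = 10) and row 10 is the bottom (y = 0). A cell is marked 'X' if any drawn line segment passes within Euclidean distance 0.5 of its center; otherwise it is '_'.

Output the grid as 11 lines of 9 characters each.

Answer: _________
_X_______
_X___X___
_X___X___
_X___X___
_X___X___
_X___X___
XXXXXX___
_________
_________
_________

Derivation:
Segment 0: (1,9) -> (1,3)
Segment 1: (1,3) -> (-0,3)
Segment 2: (-0,3) -> (5,3)
Segment 3: (5,3) -> (5,8)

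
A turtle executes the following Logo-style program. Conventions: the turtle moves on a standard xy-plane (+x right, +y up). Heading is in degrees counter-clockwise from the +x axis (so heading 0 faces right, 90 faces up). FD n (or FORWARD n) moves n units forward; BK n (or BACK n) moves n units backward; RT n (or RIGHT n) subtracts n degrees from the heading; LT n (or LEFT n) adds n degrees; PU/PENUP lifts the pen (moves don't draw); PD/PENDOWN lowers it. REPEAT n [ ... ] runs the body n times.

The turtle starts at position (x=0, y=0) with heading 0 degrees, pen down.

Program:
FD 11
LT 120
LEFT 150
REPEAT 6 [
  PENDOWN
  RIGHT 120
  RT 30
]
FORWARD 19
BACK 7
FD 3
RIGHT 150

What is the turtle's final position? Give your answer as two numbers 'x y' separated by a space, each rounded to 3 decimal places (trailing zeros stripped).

Executing turtle program step by step:
Start: pos=(0,0), heading=0, pen down
FD 11: (0,0) -> (11,0) [heading=0, draw]
LT 120: heading 0 -> 120
LT 150: heading 120 -> 270
REPEAT 6 [
  -- iteration 1/6 --
  PD: pen down
  RT 120: heading 270 -> 150
  RT 30: heading 150 -> 120
  -- iteration 2/6 --
  PD: pen down
  RT 120: heading 120 -> 0
  RT 30: heading 0 -> 330
  -- iteration 3/6 --
  PD: pen down
  RT 120: heading 330 -> 210
  RT 30: heading 210 -> 180
  -- iteration 4/6 --
  PD: pen down
  RT 120: heading 180 -> 60
  RT 30: heading 60 -> 30
  -- iteration 5/6 --
  PD: pen down
  RT 120: heading 30 -> 270
  RT 30: heading 270 -> 240
  -- iteration 6/6 --
  PD: pen down
  RT 120: heading 240 -> 120
  RT 30: heading 120 -> 90
]
FD 19: (11,0) -> (11,19) [heading=90, draw]
BK 7: (11,19) -> (11,12) [heading=90, draw]
FD 3: (11,12) -> (11,15) [heading=90, draw]
RT 150: heading 90 -> 300
Final: pos=(11,15), heading=300, 4 segment(s) drawn

Answer: 11 15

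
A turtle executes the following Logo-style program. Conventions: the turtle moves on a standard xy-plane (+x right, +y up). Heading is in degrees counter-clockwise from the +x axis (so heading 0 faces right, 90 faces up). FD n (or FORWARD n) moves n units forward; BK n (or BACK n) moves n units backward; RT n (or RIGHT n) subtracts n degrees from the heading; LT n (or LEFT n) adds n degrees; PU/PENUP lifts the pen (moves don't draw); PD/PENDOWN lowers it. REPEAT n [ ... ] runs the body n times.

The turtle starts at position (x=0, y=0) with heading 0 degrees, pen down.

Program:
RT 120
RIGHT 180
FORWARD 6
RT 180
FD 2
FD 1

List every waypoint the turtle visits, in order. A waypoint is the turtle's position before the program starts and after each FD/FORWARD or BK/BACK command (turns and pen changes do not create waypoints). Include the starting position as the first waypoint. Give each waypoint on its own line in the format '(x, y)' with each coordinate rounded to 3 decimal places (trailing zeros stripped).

Executing turtle program step by step:
Start: pos=(0,0), heading=0, pen down
RT 120: heading 0 -> 240
RT 180: heading 240 -> 60
FD 6: (0,0) -> (3,5.196) [heading=60, draw]
RT 180: heading 60 -> 240
FD 2: (3,5.196) -> (2,3.464) [heading=240, draw]
FD 1: (2,3.464) -> (1.5,2.598) [heading=240, draw]
Final: pos=(1.5,2.598), heading=240, 3 segment(s) drawn
Waypoints (4 total):
(0, 0)
(3, 5.196)
(2, 3.464)
(1.5, 2.598)

Answer: (0, 0)
(3, 5.196)
(2, 3.464)
(1.5, 2.598)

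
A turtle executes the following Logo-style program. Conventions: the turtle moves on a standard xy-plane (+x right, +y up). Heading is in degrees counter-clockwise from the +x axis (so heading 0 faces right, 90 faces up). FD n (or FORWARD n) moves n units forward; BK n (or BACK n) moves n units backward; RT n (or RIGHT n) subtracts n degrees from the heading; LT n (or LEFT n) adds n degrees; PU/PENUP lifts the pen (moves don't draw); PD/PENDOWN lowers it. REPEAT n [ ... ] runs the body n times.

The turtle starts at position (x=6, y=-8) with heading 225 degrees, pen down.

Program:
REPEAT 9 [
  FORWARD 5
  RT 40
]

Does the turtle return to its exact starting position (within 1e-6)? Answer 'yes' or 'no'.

Answer: yes

Derivation:
Executing turtle program step by step:
Start: pos=(6,-8), heading=225, pen down
REPEAT 9 [
  -- iteration 1/9 --
  FD 5: (6,-8) -> (2.464,-11.536) [heading=225, draw]
  RT 40: heading 225 -> 185
  -- iteration 2/9 --
  FD 5: (2.464,-11.536) -> (-2.517,-11.971) [heading=185, draw]
  RT 40: heading 185 -> 145
  -- iteration 3/9 --
  FD 5: (-2.517,-11.971) -> (-6.612,-9.103) [heading=145, draw]
  RT 40: heading 145 -> 105
  -- iteration 4/9 --
  FD 5: (-6.612,-9.103) -> (-7.906,-4.274) [heading=105, draw]
  RT 40: heading 105 -> 65
  -- iteration 5/9 --
  FD 5: (-7.906,-4.274) -> (-5.793,0.258) [heading=65, draw]
  RT 40: heading 65 -> 25
  -- iteration 6/9 --
  FD 5: (-5.793,0.258) -> (-1.262,2.371) [heading=25, draw]
  RT 40: heading 25 -> 345
  -- iteration 7/9 --
  FD 5: (-1.262,2.371) -> (3.568,1.077) [heading=345, draw]
  RT 40: heading 345 -> 305
  -- iteration 8/9 --
  FD 5: (3.568,1.077) -> (6.436,-3.019) [heading=305, draw]
  RT 40: heading 305 -> 265
  -- iteration 9/9 --
  FD 5: (6.436,-3.019) -> (6,-8) [heading=265, draw]
  RT 40: heading 265 -> 225
]
Final: pos=(6,-8), heading=225, 9 segment(s) drawn

Start position: (6, -8)
Final position: (6, -8)
Distance = 0; < 1e-6 -> CLOSED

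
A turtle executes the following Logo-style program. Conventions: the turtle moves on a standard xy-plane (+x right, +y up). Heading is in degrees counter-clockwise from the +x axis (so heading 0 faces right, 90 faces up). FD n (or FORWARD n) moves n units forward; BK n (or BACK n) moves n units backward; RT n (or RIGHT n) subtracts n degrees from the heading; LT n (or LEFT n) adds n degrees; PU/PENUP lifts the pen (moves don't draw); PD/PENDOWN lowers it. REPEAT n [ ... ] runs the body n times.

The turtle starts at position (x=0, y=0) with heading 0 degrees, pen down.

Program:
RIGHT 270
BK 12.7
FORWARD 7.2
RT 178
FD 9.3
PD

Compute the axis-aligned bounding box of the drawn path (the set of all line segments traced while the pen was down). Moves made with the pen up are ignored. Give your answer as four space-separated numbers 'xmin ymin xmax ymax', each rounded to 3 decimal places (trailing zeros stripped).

Executing turtle program step by step:
Start: pos=(0,0), heading=0, pen down
RT 270: heading 0 -> 90
BK 12.7: (0,0) -> (0,-12.7) [heading=90, draw]
FD 7.2: (0,-12.7) -> (0,-5.5) [heading=90, draw]
RT 178: heading 90 -> 272
FD 9.3: (0,-5.5) -> (0.325,-14.794) [heading=272, draw]
PD: pen down
Final: pos=(0.325,-14.794), heading=272, 3 segment(s) drawn

Segment endpoints: x in {0, 0, 0, 0.325}, y in {-14.794, -12.7, -5.5, 0}
xmin=0, ymin=-14.794, xmax=0.325, ymax=0

Answer: 0 -14.794 0.325 0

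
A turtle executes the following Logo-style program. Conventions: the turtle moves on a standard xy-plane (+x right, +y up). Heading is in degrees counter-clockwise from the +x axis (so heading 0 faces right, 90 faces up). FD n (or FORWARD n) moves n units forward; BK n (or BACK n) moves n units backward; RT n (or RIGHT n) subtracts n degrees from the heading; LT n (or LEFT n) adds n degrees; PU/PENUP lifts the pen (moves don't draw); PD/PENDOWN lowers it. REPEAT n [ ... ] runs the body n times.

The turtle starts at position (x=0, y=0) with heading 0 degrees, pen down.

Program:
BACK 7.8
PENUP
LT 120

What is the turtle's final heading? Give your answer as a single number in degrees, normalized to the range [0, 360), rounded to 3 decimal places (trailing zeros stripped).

Executing turtle program step by step:
Start: pos=(0,0), heading=0, pen down
BK 7.8: (0,0) -> (-7.8,0) [heading=0, draw]
PU: pen up
LT 120: heading 0 -> 120
Final: pos=(-7.8,0), heading=120, 1 segment(s) drawn

Answer: 120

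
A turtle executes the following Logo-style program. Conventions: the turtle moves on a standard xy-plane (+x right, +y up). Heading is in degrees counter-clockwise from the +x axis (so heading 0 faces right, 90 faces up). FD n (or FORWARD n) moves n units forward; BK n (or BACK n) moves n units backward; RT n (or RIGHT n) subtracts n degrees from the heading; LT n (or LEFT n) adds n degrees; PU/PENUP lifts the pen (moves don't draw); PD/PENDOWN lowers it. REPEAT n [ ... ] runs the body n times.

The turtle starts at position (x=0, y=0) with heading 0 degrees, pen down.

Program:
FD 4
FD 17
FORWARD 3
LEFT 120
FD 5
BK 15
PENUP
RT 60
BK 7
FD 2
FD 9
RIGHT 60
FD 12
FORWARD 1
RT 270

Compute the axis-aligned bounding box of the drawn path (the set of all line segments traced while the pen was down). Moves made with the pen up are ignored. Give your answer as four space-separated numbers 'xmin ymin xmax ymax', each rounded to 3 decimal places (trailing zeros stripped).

Answer: 0 -8.66 29 4.33

Derivation:
Executing turtle program step by step:
Start: pos=(0,0), heading=0, pen down
FD 4: (0,0) -> (4,0) [heading=0, draw]
FD 17: (4,0) -> (21,0) [heading=0, draw]
FD 3: (21,0) -> (24,0) [heading=0, draw]
LT 120: heading 0 -> 120
FD 5: (24,0) -> (21.5,4.33) [heading=120, draw]
BK 15: (21.5,4.33) -> (29,-8.66) [heading=120, draw]
PU: pen up
RT 60: heading 120 -> 60
BK 7: (29,-8.66) -> (25.5,-14.722) [heading=60, move]
FD 2: (25.5,-14.722) -> (26.5,-12.99) [heading=60, move]
FD 9: (26.5,-12.99) -> (31,-5.196) [heading=60, move]
RT 60: heading 60 -> 0
FD 12: (31,-5.196) -> (43,-5.196) [heading=0, move]
FD 1: (43,-5.196) -> (44,-5.196) [heading=0, move]
RT 270: heading 0 -> 90
Final: pos=(44,-5.196), heading=90, 5 segment(s) drawn

Segment endpoints: x in {0, 4, 21, 21.5, 24, 29}, y in {-8.66, 0, 4.33}
xmin=0, ymin=-8.66, xmax=29, ymax=4.33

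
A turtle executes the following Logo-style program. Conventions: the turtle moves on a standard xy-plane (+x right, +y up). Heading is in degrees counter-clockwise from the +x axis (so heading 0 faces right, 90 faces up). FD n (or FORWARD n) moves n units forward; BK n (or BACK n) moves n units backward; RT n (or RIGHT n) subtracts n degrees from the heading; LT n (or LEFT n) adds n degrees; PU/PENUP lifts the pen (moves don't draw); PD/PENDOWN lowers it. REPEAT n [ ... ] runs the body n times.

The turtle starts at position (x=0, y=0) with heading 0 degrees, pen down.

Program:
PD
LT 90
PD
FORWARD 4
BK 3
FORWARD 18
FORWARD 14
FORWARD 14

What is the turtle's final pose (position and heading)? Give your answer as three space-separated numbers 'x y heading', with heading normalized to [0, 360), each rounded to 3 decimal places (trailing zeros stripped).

Executing turtle program step by step:
Start: pos=(0,0), heading=0, pen down
PD: pen down
LT 90: heading 0 -> 90
PD: pen down
FD 4: (0,0) -> (0,4) [heading=90, draw]
BK 3: (0,4) -> (0,1) [heading=90, draw]
FD 18: (0,1) -> (0,19) [heading=90, draw]
FD 14: (0,19) -> (0,33) [heading=90, draw]
FD 14: (0,33) -> (0,47) [heading=90, draw]
Final: pos=(0,47), heading=90, 5 segment(s) drawn

Answer: 0 47 90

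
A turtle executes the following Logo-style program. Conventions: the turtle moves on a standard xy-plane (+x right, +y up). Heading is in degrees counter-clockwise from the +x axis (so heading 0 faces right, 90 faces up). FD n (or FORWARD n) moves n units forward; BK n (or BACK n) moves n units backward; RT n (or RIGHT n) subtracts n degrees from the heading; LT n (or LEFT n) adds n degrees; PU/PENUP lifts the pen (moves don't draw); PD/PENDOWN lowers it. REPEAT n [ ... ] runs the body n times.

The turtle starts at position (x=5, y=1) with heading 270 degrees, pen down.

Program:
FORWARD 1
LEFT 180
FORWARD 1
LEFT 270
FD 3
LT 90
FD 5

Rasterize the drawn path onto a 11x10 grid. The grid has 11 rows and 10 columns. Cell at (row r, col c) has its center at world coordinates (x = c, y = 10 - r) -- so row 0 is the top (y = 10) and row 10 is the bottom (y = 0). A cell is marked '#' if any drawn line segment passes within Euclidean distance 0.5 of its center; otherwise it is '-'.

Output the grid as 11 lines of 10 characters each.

Answer: ----------
----------
----------
----------
--------#-
--------#-
--------#-
--------#-
--------#-
-----####-
-----#----

Derivation:
Segment 0: (5,1) -> (5,0)
Segment 1: (5,0) -> (5,1)
Segment 2: (5,1) -> (8,1)
Segment 3: (8,1) -> (8,6)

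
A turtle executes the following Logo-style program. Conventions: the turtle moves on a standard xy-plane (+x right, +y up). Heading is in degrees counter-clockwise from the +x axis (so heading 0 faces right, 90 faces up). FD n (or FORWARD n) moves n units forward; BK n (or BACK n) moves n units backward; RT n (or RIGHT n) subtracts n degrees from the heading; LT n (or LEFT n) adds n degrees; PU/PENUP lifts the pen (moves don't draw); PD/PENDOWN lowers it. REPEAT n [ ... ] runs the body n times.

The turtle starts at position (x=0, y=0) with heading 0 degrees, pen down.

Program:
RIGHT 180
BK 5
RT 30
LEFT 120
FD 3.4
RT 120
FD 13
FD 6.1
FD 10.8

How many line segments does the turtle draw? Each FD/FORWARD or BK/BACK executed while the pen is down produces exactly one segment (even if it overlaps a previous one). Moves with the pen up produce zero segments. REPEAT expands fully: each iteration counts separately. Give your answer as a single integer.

Answer: 5

Derivation:
Executing turtle program step by step:
Start: pos=(0,0), heading=0, pen down
RT 180: heading 0 -> 180
BK 5: (0,0) -> (5,0) [heading=180, draw]
RT 30: heading 180 -> 150
LT 120: heading 150 -> 270
FD 3.4: (5,0) -> (5,-3.4) [heading=270, draw]
RT 120: heading 270 -> 150
FD 13: (5,-3.4) -> (-6.258,3.1) [heading=150, draw]
FD 6.1: (-6.258,3.1) -> (-11.541,6.15) [heading=150, draw]
FD 10.8: (-11.541,6.15) -> (-20.894,11.55) [heading=150, draw]
Final: pos=(-20.894,11.55), heading=150, 5 segment(s) drawn
Segments drawn: 5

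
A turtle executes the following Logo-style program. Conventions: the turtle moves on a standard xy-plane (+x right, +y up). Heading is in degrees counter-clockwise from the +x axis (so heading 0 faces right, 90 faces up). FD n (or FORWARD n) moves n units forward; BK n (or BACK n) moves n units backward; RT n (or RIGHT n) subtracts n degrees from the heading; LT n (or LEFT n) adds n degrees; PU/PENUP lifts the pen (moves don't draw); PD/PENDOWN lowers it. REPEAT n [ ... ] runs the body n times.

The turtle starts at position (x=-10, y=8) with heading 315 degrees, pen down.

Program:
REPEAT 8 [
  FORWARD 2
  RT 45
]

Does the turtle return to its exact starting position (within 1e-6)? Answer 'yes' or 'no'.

Executing turtle program step by step:
Start: pos=(-10,8), heading=315, pen down
REPEAT 8 [
  -- iteration 1/8 --
  FD 2: (-10,8) -> (-8.586,6.586) [heading=315, draw]
  RT 45: heading 315 -> 270
  -- iteration 2/8 --
  FD 2: (-8.586,6.586) -> (-8.586,4.586) [heading=270, draw]
  RT 45: heading 270 -> 225
  -- iteration 3/8 --
  FD 2: (-8.586,4.586) -> (-10,3.172) [heading=225, draw]
  RT 45: heading 225 -> 180
  -- iteration 4/8 --
  FD 2: (-10,3.172) -> (-12,3.172) [heading=180, draw]
  RT 45: heading 180 -> 135
  -- iteration 5/8 --
  FD 2: (-12,3.172) -> (-13.414,4.586) [heading=135, draw]
  RT 45: heading 135 -> 90
  -- iteration 6/8 --
  FD 2: (-13.414,4.586) -> (-13.414,6.586) [heading=90, draw]
  RT 45: heading 90 -> 45
  -- iteration 7/8 --
  FD 2: (-13.414,6.586) -> (-12,8) [heading=45, draw]
  RT 45: heading 45 -> 0
  -- iteration 8/8 --
  FD 2: (-12,8) -> (-10,8) [heading=0, draw]
  RT 45: heading 0 -> 315
]
Final: pos=(-10,8), heading=315, 8 segment(s) drawn

Start position: (-10, 8)
Final position: (-10, 8)
Distance = 0; < 1e-6 -> CLOSED

Answer: yes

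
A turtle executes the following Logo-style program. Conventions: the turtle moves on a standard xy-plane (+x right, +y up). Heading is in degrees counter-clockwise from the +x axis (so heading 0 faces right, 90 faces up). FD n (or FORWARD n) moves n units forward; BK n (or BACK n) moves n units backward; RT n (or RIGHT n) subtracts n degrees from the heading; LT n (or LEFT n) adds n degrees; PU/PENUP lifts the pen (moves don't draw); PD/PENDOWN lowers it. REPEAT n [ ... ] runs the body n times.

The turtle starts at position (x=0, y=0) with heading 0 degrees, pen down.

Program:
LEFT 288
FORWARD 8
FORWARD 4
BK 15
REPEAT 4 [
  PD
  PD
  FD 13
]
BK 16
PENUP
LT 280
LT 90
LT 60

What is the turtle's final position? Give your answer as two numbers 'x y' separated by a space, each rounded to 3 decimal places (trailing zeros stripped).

Answer: 10.198 -31.385

Derivation:
Executing turtle program step by step:
Start: pos=(0,0), heading=0, pen down
LT 288: heading 0 -> 288
FD 8: (0,0) -> (2.472,-7.608) [heading=288, draw]
FD 4: (2.472,-7.608) -> (3.708,-11.413) [heading=288, draw]
BK 15: (3.708,-11.413) -> (-0.927,2.853) [heading=288, draw]
REPEAT 4 [
  -- iteration 1/4 --
  PD: pen down
  PD: pen down
  FD 13: (-0.927,2.853) -> (3.09,-9.511) [heading=288, draw]
  -- iteration 2/4 --
  PD: pen down
  PD: pen down
  FD 13: (3.09,-9.511) -> (7.107,-21.874) [heading=288, draw]
  -- iteration 3/4 --
  PD: pen down
  PD: pen down
  FD 13: (7.107,-21.874) -> (11.125,-34.238) [heading=288, draw]
  -- iteration 4/4 --
  PD: pen down
  PD: pen down
  FD 13: (11.125,-34.238) -> (15.142,-46.602) [heading=288, draw]
]
BK 16: (15.142,-46.602) -> (10.198,-31.385) [heading=288, draw]
PU: pen up
LT 280: heading 288 -> 208
LT 90: heading 208 -> 298
LT 60: heading 298 -> 358
Final: pos=(10.198,-31.385), heading=358, 8 segment(s) drawn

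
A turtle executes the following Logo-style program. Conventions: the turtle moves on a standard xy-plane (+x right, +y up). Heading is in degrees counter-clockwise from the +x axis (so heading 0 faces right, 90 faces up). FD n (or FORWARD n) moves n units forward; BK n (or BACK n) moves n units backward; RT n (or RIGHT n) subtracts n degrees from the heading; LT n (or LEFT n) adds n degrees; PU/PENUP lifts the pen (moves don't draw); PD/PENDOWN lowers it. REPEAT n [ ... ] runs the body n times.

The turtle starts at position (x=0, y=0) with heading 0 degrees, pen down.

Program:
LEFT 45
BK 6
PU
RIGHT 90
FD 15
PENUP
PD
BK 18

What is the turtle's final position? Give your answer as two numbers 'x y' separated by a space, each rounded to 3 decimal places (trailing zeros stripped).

Executing turtle program step by step:
Start: pos=(0,0), heading=0, pen down
LT 45: heading 0 -> 45
BK 6: (0,0) -> (-4.243,-4.243) [heading=45, draw]
PU: pen up
RT 90: heading 45 -> 315
FD 15: (-4.243,-4.243) -> (6.364,-14.849) [heading=315, move]
PU: pen up
PD: pen down
BK 18: (6.364,-14.849) -> (-6.364,-2.121) [heading=315, draw]
Final: pos=(-6.364,-2.121), heading=315, 2 segment(s) drawn

Answer: -6.364 -2.121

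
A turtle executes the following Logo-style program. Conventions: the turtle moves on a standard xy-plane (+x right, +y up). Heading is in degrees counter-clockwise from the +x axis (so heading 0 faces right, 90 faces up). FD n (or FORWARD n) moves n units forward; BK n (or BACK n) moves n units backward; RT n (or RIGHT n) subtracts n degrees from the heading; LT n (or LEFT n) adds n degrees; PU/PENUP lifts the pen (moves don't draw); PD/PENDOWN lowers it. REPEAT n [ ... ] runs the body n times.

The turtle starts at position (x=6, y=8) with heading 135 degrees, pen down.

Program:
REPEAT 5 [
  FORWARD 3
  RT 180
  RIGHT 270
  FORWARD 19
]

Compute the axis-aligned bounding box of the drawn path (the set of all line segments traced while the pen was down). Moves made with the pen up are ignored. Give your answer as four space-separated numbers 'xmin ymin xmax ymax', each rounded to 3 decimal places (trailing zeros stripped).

Answer: 3.879 -5.435 34.991 25.678

Derivation:
Executing turtle program step by step:
Start: pos=(6,8), heading=135, pen down
REPEAT 5 [
  -- iteration 1/5 --
  FD 3: (6,8) -> (3.879,10.121) [heading=135, draw]
  RT 180: heading 135 -> 315
  RT 270: heading 315 -> 45
  FD 19: (3.879,10.121) -> (17.314,23.556) [heading=45, draw]
  -- iteration 2/5 --
  FD 3: (17.314,23.556) -> (19.435,25.678) [heading=45, draw]
  RT 180: heading 45 -> 225
  RT 270: heading 225 -> 315
  FD 19: (19.435,25.678) -> (32.87,12.243) [heading=315, draw]
  -- iteration 3/5 --
  FD 3: (32.87,12.243) -> (34.991,10.121) [heading=315, draw]
  RT 180: heading 315 -> 135
  RT 270: heading 135 -> 225
  FD 19: (34.991,10.121) -> (21.556,-3.314) [heading=225, draw]
  -- iteration 4/5 --
  FD 3: (21.556,-3.314) -> (19.435,-5.435) [heading=225, draw]
  RT 180: heading 225 -> 45
  RT 270: heading 45 -> 135
  FD 19: (19.435,-5.435) -> (6,8) [heading=135, draw]
  -- iteration 5/5 --
  FD 3: (6,8) -> (3.879,10.121) [heading=135, draw]
  RT 180: heading 135 -> 315
  RT 270: heading 315 -> 45
  FD 19: (3.879,10.121) -> (17.314,23.556) [heading=45, draw]
]
Final: pos=(17.314,23.556), heading=45, 10 segment(s) drawn

Segment endpoints: x in {3.879, 3.879, 6, 6, 17.314, 17.314, 19.435, 19.435, 21.556, 32.87, 34.991}, y in {-5.435, -3.314, 8, 8, 10.121, 10.121, 10.121, 12.243, 23.556, 23.556, 25.678}
xmin=3.879, ymin=-5.435, xmax=34.991, ymax=25.678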